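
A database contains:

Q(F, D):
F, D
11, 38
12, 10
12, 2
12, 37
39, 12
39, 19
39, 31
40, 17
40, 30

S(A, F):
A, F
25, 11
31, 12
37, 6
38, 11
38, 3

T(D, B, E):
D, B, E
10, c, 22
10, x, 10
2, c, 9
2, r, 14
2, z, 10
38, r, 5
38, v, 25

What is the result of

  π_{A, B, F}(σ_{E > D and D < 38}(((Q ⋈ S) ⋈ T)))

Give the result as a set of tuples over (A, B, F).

Joining Q and S on F yields {(11, 38, 25), (11, 38, 38), (12, 10, 31), (12, 2, 31), (12, 37, 31)}.
Joining (Q ⋈ S) and T on D yields {(11, 38, 25, r, 5), (11, 38, 25, v, 25), (11, 38, 38, r, 5), (11, 38, 38, v, 25), (12, 10, 31, c, 22), (12, 10, 31, x, 10), (12, 2, 31, c, 9), (12, 2, 31, r, 14), (12, 2, 31, z, 10)}.
Selection E > D and D < 38: {(12, 10, 31, c, 22), (12, 2, 31, c, 9), (12, 2, 31, r, 14), (12, 2, 31, z, 10)}
π[A, B, F]: project onto (A, B, F) (1 duplicate(s) eliminated) → {(31, c, 12), (31, r, 12), (31, z, 12)}

{(31, c, 12), (31, r, 12), (31, z, 12)}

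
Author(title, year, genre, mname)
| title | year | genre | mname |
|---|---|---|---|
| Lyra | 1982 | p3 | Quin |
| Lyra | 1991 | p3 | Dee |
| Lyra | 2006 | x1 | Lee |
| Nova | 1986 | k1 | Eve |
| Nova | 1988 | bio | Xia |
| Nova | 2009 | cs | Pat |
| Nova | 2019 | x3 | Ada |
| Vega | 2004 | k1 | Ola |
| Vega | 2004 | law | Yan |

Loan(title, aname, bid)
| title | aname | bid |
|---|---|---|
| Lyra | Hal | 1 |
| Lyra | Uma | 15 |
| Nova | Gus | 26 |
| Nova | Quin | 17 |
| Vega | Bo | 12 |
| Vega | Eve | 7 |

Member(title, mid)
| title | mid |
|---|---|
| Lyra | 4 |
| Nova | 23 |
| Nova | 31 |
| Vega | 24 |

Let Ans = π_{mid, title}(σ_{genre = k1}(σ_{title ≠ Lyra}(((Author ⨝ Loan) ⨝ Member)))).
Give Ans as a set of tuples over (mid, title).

Author ⋈ Loan (natural join on title): {(Lyra, 1982, p3, Quin, Hal, 1), (Lyra, 1982, p3, Quin, Uma, 15), (Lyra, 1991, p3, Dee, Hal, 1), (Lyra, 1991, p3, Dee, Uma, 15), (Lyra, 2006, x1, Lee, Hal, 1), (Lyra, 2006, x1, Lee, Uma, 15), (Nova, 1986, k1, Eve, Gus, 26), (Nova, 1986, k1, Eve, Quin, 17), (Nova, 1988, bio, Xia, Gus, 26), (Nova, 1988, bio, Xia, Quin, 17), (Nova, 2009, cs, Pat, Gus, 26), (Nova, 2009, cs, Pat, Quin, 17), (Nova, 2019, x3, Ada, Gus, 26), (Nova, 2019, x3, Ada, Quin, 17), (Vega, 2004, k1, Ola, Bo, 12), (Vega, 2004, k1, Ola, Eve, 7), (Vega, 2004, law, Yan, Bo, 12), (Vega, 2004, law, Yan, Eve, 7)}
(Author ⨝ Loan) ⋈ Member (natural join on title): {(Lyra, 1982, p3, Quin, Hal, 1, 4), (Lyra, 1982, p3, Quin, Uma, 15, 4), (Lyra, 1991, p3, Dee, Hal, 1, 4), (Lyra, 1991, p3, Dee, Uma, 15, 4), (Lyra, 2006, x1, Lee, Hal, 1, 4), (Lyra, 2006, x1, Lee, Uma, 15, 4), (Nova, 1986, k1, Eve, Gus, 26, 23), (Nova, 1986, k1, Eve, Gus, 26, 31), (Nova, 1986, k1, Eve, Quin, 17, 23), (Nova, 1986, k1, Eve, Quin, 17, 31), (Nova, 1988, bio, Xia, Gus, 26, 23), (Nova, 1988, bio, Xia, Gus, 26, 31), (Nova, 1988, bio, Xia, Quin, 17, 23), (Nova, 1988, bio, Xia, Quin, 17, 31), (Nova, 2009, cs, Pat, Gus, 26, 23), (Nova, 2009, cs, Pat, Gus, 26, 31), (Nova, 2009, cs, Pat, Quin, 17, 23), (Nova, 2009, cs, Pat, Quin, 17, 31), (Nova, 2019, x3, Ada, Gus, 26, 23), (Nova, 2019, x3, Ada, Gus, 26, 31), (Nova, 2019, x3, Ada, Quin, 17, 23), (Nova, 2019, x3, Ada, Quin, 17, 31), (Vega, 2004, k1, Ola, Bo, 12, 24), (Vega, 2004, k1, Ola, Eve, 7, 24), (Vega, 2004, law, Yan, Bo, 12, 24), (Vega, 2004, law, Yan, Eve, 7, 24)}
Filtering on title ≠ Lyra leaves {(Nova, 1986, k1, Eve, Gus, 26, 23), (Nova, 1986, k1, Eve, Gus, 26, 31), (Nova, 1986, k1, Eve, Quin, 17, 23), (Nova, 1986, k1, Eve, Quin, 17, 31), (Nova, 1988, bio, Xia, Gus, 26, 23), (Nova, 1988, bio, Xia, Gus, 26, 31), (Nova, 1988, bio, Xia, Quin, 17, 23), (Nova, 1988, bio, Xia, Quin, 17, 31), (Nova, 2009, cs, Pat, Gus, 26, 23), (Nova, 2009, cs, Pat, Gus, 26, 31), (Nova, 2009, cs, Pat, Quin, 17, 23), (Nova, 2009, cs, Pat, Quin, 17, 31), (Nova, 2019, x3, Ada, Gus, 26, 23), (Nova, 2019, x3, Ada, Gus, 26, 31), (Nova, 2019, x3, Ada, Quin, 17, 23), (Nova, 2019, x3, Ada, Quin, 17, 31), (Vega, 2004, k1, Ola, Bo, 12, 24), (Vega, 2004, k1, Ola, Eve, 7, 24), (Vega, 2004, law, Yan, Bo, 12, 24), (Vega, 2004, law, Yan, Eve, 7, 24)}.
Filtering on genre = k1 leaves {(Nova, 1986, k1, Eve, Gus, 26, 23), (Nova, 1986, k1, Eve, Gus, 26, 31), (Nova, 1986, k1, Eve, Quin, 17, 23), (Nova, 1986, k1, Eve, Quin, 17, 31), (Vega, 2004, k1, Ola, Bo, 12, 24), (Vega, 2004, k1, Ola, Eve, 7, 24)}.
Projecting to mid, title (3 duplicate(s) eliminated): {(23, Nova), (24, Vega), (31, Nova)}

{(23, Nova), (24, Vega), (31, Nova)}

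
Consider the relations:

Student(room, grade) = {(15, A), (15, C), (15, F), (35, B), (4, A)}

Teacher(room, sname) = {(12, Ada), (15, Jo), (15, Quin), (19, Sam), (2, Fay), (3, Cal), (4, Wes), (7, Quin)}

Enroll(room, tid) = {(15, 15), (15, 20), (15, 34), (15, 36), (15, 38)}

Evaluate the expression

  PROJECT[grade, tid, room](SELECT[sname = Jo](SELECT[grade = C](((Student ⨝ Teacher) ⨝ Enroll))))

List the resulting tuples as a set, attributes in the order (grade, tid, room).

Natural join on room: {(15, A, Jo), (15, A, Quin), (15, C, Jo), (15, C, Quin), (15, F, Jo), (15, F, Quin), (4, A, Wes)}
Natural join on room: {(15, A, Jo, 15), (15, A, Jo, 20), (15, A, Jo, 34), (15, A, Jo, 36), (15, A, Jo, 38), (15, A, Quin, 15), (15, A, Quin, 20), (15, A, Quin, 34), (15, A, Quin, 36), (15, A, Quin, 38), (15, C, Jo, 15), (15, C, Jo, 20), (15, C, Jo, 34), (15, C, Jo, 36), (15, C, Jo, 38), (15, C, Quin, 15), (15, C, Quin, 20), (15, C, Quin, 34), (15, C, Quin, 36), (15, C, Quin, 38), (15, F, Jo, 15), (15, F, Jo, 20), (15, F, Jo, 34), (15, F, Jo, 36), (15, F, Jo, 38), (15, F, Quin, 15), (15, F, Quin, 20), (15, F, Quin, 34), (15, F, Quin, 36), (15, F, Quin, 38)}
Filtering on grade = C leaves {(15, C, Jo, 15), (15, C, Jo, 20), (15, C, Jo, 34), (15, C, Jo, 36), (15, C, Jo, 38), (15, C, Quin, 15), (15, C, Quin, 20), (15, C, Quin, 34), (15, C, Quin, 36), (15, C, Quin, 38)}.
Filtering on sname = Jo leaves {(15, C, Jo, 15), (15, C, Jo, 20), (15, C, Jo, 34), (15, C, Jo, 36), (15, C, Jo, 38)}.
π_{grade, tid, room} gives {(C, 15, 15), (C, 20, 15), (C, 34, 15), (C, 36, 15), (C, 38, 15)}.

{(C, 15, 15), (C, 20, 15), (C, 34, 15), (C, 36, 15), (C, 38, 15)}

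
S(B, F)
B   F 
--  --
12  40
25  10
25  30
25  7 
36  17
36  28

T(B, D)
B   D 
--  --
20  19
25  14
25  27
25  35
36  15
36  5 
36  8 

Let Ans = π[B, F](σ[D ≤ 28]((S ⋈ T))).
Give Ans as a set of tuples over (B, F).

Joining S and T on B yields {(25, 10, 14), (25, 10, 27), (25, 10, 35), (25, 30, 14), (25, 30, 27), (25, 30, 35), (25, 7, 14), (25, 7, 27), (25, 7, 35), (36, 17, 15), (36, 17, 5), (36, 17, 8), (36, 28, 15), (36, 28, 5), (36, 28, 8)}.
Apply σ_{D ≤ 28}; surviving tuples: {(25, 10, 14), (25, 10, 27), (25, 30, 14), (25, 30, 27), (25, 7, 14), (25, 7, 27), (36, 17, 15), (36, 17, 5), (36, 17, 8), (36, 28, 15), (36, 28, 5), (36, 28, 8)}
π[B, F]: project onto (B, F) (7 duplicate(s) eliminated) → {(25, 10), (25, 30), (25, 7), (36, 17), (36, 28)}

{(25, 10), (25, 30), (25, 7), (36, 17), (36, 28)}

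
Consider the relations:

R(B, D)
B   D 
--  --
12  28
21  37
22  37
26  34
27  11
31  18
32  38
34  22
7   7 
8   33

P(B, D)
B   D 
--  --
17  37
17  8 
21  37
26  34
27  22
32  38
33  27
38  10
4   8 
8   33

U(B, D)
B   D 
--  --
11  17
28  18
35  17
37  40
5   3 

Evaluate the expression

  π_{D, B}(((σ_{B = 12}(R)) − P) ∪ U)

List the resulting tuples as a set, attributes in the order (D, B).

Filtering on B = 12 leaves {(12, 28)}.
Difference: {(12, 28)} with {(17, 37), (17, 8), (21, 37), (26, 34), (27, 22), (32, 38), (33, 27), (38, 10), (4, 8), (8, 33)} → {(12, 28)}
Union: {(12, 28)} with {(11, 17), (28, 18), (35, 17), (37, 40), (5, 3)} → {(11, 17), (12, 28), (28, 18), (35, 17), (37, 40), (5, 3)}
π_{D, B} gives {(17, 11), (17, 35), (18, 28), (28, 12), (3, 5), (40, 37)}.

{(17, 11), (17, 35), (18, 28), (28, 12), (3, 5), (40, 37)}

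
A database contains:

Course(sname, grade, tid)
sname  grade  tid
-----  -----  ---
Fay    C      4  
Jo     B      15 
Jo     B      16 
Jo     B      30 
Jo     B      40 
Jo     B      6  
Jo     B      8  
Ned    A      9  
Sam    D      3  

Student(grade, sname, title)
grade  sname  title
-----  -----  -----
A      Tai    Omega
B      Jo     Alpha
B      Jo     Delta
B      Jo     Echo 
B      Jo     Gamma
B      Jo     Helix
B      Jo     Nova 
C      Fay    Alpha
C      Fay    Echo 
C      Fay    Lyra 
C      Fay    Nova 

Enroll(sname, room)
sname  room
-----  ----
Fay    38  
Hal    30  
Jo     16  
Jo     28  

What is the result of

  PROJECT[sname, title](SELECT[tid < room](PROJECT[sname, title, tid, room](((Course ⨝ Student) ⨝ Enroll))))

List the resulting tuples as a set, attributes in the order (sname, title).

{(Fay, Alpha), (Fay, Echo), (Fay, Lyra), (Fay, Nova), (Jo, Alpha), (Jo, Delta), (Jo, Echo), (Jo, Gamma), (Jo, Helix), (Jo, Nova)}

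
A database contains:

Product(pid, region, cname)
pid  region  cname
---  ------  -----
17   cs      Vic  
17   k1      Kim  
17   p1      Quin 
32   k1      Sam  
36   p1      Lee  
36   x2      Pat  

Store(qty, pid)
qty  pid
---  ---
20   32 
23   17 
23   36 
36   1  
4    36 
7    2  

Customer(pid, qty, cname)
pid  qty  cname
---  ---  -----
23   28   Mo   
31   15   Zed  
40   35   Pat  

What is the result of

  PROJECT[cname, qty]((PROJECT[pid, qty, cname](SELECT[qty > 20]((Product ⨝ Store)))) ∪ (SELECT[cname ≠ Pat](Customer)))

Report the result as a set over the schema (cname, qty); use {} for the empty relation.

Product ⋈ Store (natural join on pid): {(17, cs, Vic, 23), (17, k1, Kim, 23), (17, p1, Quin, 23), (32, k1, Sam, 20), (36, p1, Lee, 23), (36, p1, Lee, 4), (36, x2, Pat, 23), (36, x2, Pat, 4)}
Apply σ_{qty > 20}; surviving tuples: {(17, cs, Vic, 23), (17, k1, Kim, 23), (17, p1, Quin, 23), (36, p1, Lee, 23), (36, x2, Pat, 23)}
Keep only column(s) pid, qty, cname: {(17, 23, Kim), (17, 23, Quin), (17, 23, Vic), (36, 23, Lee), (36, 23, Pat)}
Apply σ_{cname ≠ Pat}; surviving tuples: {(23, 28, Mo), (31, 15, Zed)}
Taking the union: {(17, 23, Kim), (17, 23, Quin), (17, 23, Vic), (23, 28, Mo), (31, 15, Zed), (36, 23, Lee), (36, 23, Pat)}
Keep only column(s) cname, qty: {(Kim, 23), (Lee, 23), (Mo, 28), (Pat, 23), (Quin, 23), (Vic, 23), (Zed, 15)}

{(Kim, 23), (Lee, 23), (Mo, 28), (Pat, 23), (Quin, 23), (Vic, 23), (Zed, 15)}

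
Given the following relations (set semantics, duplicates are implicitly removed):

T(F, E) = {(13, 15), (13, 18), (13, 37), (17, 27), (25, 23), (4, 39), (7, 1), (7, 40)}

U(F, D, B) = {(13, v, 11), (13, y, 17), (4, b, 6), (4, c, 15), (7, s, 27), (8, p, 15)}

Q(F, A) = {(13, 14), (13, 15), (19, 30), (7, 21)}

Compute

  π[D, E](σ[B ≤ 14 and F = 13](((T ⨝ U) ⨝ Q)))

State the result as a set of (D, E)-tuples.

Joining T and U on F yields {(13, 15, v, 11), (13, 15, y, 17), (13, 18, v, 11), (13, 18, y, 17), (13, 37, v, 11), (13, 37, y, 17), (4, 39, b, 6), (4, 39, c, 15), (7, 1, s, 27), (7, 40, s, 27)}.
Joining (T ⨝ U) and Q on F yields {(13, 15, v, 11, 14), (13, 15, v, 11, 15), (13, 15, y, 17, 14), (13, 15, y, 17, 15), (13, 18, v, 11, 14), (13, 18, v, 11, 15), (13, 18, y, 17, 14), (13, 18, y, 17, 15), (13, 37, v, 11, 14), (13, 37, v, 11, 15), (13, 37, y, 17, 14), (13, 37, y, 17, 15), (7, 1, s, 27, 21), (7, 40, s, 27, 21)}.
σ[B ≤ 14 and F = 13]: keep tuples satisfying B ≤ 14 and F = 13 → {(13, 15, v, 11, 14), (13, 15, v, 11, 15), (13, 18, v, 11, 14), (13, 18, v, 11, 15), (13, 37, v, 11, 14), (13, 37, v, 11, 15)}
π[D, E]: project onto (D, E) (3 duplicate(s) eliminated) → {(v, 15), (v, 18), (v, 37)}

{(v, 15), (v, 18), (v, 37)}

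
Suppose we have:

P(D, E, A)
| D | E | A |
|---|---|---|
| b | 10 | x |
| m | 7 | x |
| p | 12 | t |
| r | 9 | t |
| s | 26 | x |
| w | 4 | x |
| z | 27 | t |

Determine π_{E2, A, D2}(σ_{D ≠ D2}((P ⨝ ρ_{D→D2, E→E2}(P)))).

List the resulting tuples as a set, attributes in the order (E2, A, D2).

{(10, x, b), (12, t, p), (26, x, s), (27, t, z), (4, x, w), (7, x, m), (9, t, r)}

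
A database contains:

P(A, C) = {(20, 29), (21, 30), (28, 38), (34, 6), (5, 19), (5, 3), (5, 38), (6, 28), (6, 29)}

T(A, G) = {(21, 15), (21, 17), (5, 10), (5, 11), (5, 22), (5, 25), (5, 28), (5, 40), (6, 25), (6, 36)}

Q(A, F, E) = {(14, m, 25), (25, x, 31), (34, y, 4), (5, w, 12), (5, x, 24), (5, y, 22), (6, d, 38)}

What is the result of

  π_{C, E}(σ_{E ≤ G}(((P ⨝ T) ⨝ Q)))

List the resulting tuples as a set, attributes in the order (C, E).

{(19, 12), (19, 22), (19, 24), (3, 12), (3, 22), (3, 24), (38, 12), (38, 22), (38, 24)}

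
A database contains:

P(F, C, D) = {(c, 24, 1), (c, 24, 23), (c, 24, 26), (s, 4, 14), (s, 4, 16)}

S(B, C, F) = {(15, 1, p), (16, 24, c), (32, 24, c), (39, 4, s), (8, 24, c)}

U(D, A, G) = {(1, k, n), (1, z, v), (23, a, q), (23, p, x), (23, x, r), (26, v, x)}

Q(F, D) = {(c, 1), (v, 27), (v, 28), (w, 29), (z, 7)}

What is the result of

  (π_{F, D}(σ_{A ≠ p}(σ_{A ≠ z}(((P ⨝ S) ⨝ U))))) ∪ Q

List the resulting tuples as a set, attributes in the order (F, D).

Natural join on F, C: {(c, 24, 1, 16), (c, 24, 1, 32), (c, 24, 1, 8), (c, 24, 23, 16), (c, 24, 23, 32), (c, 24, 23, 8), (c, 24, 26, 16), (c, 24, 26, 32), (c, 24, 26, 8), (s, 4, 14, 39), (s, 4, 16, 39)}
Natural join on D: {(c, 24, 1, 16, k, n), (c, 24, 1, 16, z, v), (c, 24, 1, 32, k, n), (c, 24, 1, 32, z, v), (c, 24, 1, 8, k, n), (c, 24, 1, 8, z, v), (c, 24, 23, 16, a, q), (c, 24, 23, 16, p, x), (c, 24, 23, 16, x, r), (c, 24, 23, 32, a, q), (c, 24, 23, 32, p, x), (c, 24, 23, 32, x, r), (c, 24, 23, 8, a, q), (c, 24, 23, 8, p, x), (c, 24, 23, 8, x, r), (c, 24, 26, 16, v, x), (c, 24, 26, 32, v, x), (c, 24, 26, 8, v, x)}
Filtering on A ≠ z leaves {(c, 24, 1, 16, k, n), (c, 24, 1, 32, k, n), (c, 24, 1, 8, k, n), (c, 24, 23, 16, a, q), (c, 24, 23, 16, p, x), (c, 24, 23, 16, x, r), (c, 24, 23, 32, a, q), (c, 24, 23, 32, p, x), (c, 24, 23, 32, x, r), (c, 24, 23, 8, a, q), (c, 24, 23, 8, p, x), (c, 24, 23, 8, x, r), (c, 24, 26, 16, v, x), (c, 24, 26, 32, v, x), (c, 24, 26, 8, v, x)}.
Filtering on A ≠ p leaves {(c, 24, 1, 16, k, n), (c, 24, 1, 32, k, n), (c, 24, 1, 8, k, n), (c, 24, 23, 16, a, q), (c, 24, 23, 16, x, r), (c, 24, 23, 32, a, q), (c, 24, 23, 32, x, r), (c, 24, 23, 8, a, q), (c, 24, 23, 8, x, r), (c, 24, 26, 16, v, x), (c, 24, 26, 32, v, x), (c, 24, 26, 8, v, x)}.
π[F, D]: project onto (F, D) (9 duplicate(s) eliminated) → {(c, 1), (c, 23), (c, 26)}
Set union of the two operands is {(c, 1), (c, 23), (c, 26), (v, 27), (v, 28), (w, 29), (z, 7)}.

{(c, 1), (c, 23), (c, 26), (v, 27), (v, 28), (w, 29), (z, 7)}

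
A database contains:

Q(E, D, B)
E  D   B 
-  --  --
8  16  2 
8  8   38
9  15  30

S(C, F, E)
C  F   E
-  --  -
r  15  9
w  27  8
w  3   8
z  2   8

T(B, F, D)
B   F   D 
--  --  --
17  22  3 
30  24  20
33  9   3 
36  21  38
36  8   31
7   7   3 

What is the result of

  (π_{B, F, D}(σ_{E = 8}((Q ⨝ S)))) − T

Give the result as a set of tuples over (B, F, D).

{(2, 2, 16), (2, 27, 16), (2, 3, 16), (38, 2, 8), (38, 27, 8), (38, 3, 8)}

Natural join on E: {(8, 16, 2, w, 27), (8, 16, 2, w, 3), (8, 16, 2, z, 2), (8, 8, 38, w, 27), (8, 8, 38, w, 3), (8, 8, 38, z, 2), (9, 15, 30, r, 15)}
Apply σ_{E = 8}; surviving tuples: {(8, 16, 2, w, 27), (8, 16, 2, w, 3), (8, 16, 2, z, 2), (8, 8, 38, w, 27), (8, 8, 38, w, 3), (8, 8, 38, z, 2)}
π_{B, F, D} gives {(2, 2, 16), (2, 27, 16), (2, 3, 16), (38, 2, 8), (38, 27, 8), (38, 3, 8)}.
Difference: {(2, 2, 16), (2, 27, 16), (2, 3, 16), (38, 2, 8), (38, 27, 8), (38, 3, 8)} with {(17, 22, 3), (30, 24, 20), (33, 9, 3), (36, 21, 38), (36, 8, 31), (7, 7, 3)} → {(2, 2, 16), (2, 27, 16), (2, 3, 16), (38, 2, 8), (38, 27, 8), (38, 3, 8)}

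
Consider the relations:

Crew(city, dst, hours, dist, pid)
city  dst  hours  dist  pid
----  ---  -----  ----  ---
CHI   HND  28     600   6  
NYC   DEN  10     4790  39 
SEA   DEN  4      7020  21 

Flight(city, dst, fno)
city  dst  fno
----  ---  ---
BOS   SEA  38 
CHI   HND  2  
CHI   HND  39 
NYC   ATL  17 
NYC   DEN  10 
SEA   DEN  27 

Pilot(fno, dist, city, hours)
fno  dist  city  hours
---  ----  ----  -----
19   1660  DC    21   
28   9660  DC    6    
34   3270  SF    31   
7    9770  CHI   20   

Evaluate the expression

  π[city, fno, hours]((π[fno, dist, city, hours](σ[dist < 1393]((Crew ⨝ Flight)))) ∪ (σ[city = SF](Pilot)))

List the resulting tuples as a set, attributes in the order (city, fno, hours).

Joining Crew and Flight on city, dst yields {(CHI, HND, 28, 600, 6, 2), (CHI, HND, 28, 600, 6, 39), (NYC, DEN, 10, 4790, 39, 10), (SEA, DEN, 4, 7020, 21, 27)}.
Apply σ_{dist < 1393}; surviving tuples: {(CHI, HND, 28, 600, 6, 2), (CHI, HND, 28, 600, 6, 39)}
π[fno, dist, city, hours]: project onto (fno, dist, city, hours) → {(2, 600, CHI, 28), (39, 600, CHI, 28)}
Apply σ_{city = SF}; surviving tuples: {(34, 3270, SF, 31)}
Set union of the two operands is {(2, 600, CHI, 28), (34, 3270, SF, 31), (39, 600, CHI, 28)}.
π[city, fno, hours]: project onto (city, fno, hours) → {(CHI, 2, 28), (CHI, 39, 28), (SF, 34, 31)}

{(CHI, 2, 28), (CHI, 39, 28), (SF, 34, 31)}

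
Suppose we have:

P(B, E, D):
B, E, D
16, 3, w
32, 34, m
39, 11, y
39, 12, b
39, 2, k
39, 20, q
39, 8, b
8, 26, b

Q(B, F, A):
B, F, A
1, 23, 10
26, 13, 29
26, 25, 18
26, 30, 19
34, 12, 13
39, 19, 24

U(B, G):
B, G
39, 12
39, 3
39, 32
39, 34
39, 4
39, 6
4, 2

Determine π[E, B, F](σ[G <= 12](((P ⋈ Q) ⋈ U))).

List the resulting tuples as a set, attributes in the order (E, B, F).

{(11, 39, 19), (12, 39, 19), (2, 39, 19), (20, 39, 19), (8, 39, 19)}

Natural join on B: {(39, 11, y, 19, 24), (39, 12, b, 19, 24), (39, 2, k, 19, 24), (39, 20, q, 19, 24), (39, 8, b, 19, 24)}
Natural join on B: {(39, 11, y, 19, 24, 12), (39, 11, y, 19, 24, 3), (39, 11, y, 19, 24, 32), (39, 11, y, 19, 24, 34), (39, 11, y, 19, 24, 4), (39, 11, y, 19, 24, 6), (39, 12, b, 19, 24, 12), (39, 12, b, 19, 24, 3), (39, 12, b, 19, 24, 32), (39, 12, b, 19, 24, 34), (39, 12, b, 19, 24, 4), (39, 12, b, 19, 24, 6), (39, 2, k, 19, 24, 12), (39, 2, k, 19, 24, 3), (39, 2, k, 19, 24, 32), (39, 2, k, 19, 24, 34), (39, 2, k, 19, 24, 4), (39, 2, k, 19, 24, 6), (39, 20, q, 19, 24, 12), (39, 20, q, 19, 24, 3), (39, 20, q, 19, 24, 32), (39, 20, q, 19, 24, 34), (39, 20, q, 19, 24, 4), (39, 20, q, 19, 24, 6), (39, 8, b, 19, 24, 12), (39, 8, b, 19, 24, 3), (39, 8, b, 19, 24, 32), (39, 8, b, 19, 24, 34), (39, 8, b, 19, 24, 4), (39, 8, b, 19, 24, 6)}
Apply σ_{G <= 12}; surviving tuples: {(39, 11, y, 19, 24, 12), (39, 11, y, 19, 24, 3), (39, 11, y, 19, 24, 4), (39, 11, y, 19, 24, 6), (39, 12, b, 19, 24, 12), (39, 12, b, 19, 24, 3), (39, 12, b, 19, 24, 4), (39, 12, b, 19, 24, 6), (39, 2, k, 19, 24, 12), (39, 2, k, 19, 24, 3), (39, 2, k, 19, 24, 4), (39, 2, k, 19, 24, 6), (39, 20, q, 19, 24, 12), (39, 20, q, 19, 24, 3), (39, 20, q, 19, 24, 4), (39, 20, q, 19, 24, 6), (39, 8, b, 19, 24, 12), (39, 8, b, 19, 24, 3), (39, 8, b, 19, 24, 4), (39, 8, b, 19, 24, 6)}
π[E, B, F]: project onto (E, B, F) (15 duplicate(s) eliminated) → {(11, 39, 19), (12, 39, 19), (2, 39, 19), (20, 39, 19), (8, 39, 19)}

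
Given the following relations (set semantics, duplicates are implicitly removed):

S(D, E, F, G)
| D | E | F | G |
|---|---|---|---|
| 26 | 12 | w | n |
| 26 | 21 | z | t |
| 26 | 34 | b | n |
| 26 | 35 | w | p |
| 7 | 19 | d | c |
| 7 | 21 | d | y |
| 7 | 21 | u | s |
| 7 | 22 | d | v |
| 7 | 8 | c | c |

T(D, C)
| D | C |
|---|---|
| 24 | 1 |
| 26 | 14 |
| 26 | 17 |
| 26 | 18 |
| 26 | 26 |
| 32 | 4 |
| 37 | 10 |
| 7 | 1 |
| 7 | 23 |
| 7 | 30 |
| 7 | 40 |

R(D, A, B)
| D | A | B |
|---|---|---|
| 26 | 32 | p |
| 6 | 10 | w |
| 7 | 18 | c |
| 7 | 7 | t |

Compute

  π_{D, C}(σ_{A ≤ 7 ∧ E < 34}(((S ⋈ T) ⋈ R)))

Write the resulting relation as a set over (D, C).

{(7, 1), (7, 23), (7, 30), (7, 40)}

Natural join on D: {(26, 12, w, n, 14), (26, 12, w, n, 17), (26, 12, w, n, 18), (26, 12, w, n, 26), (26, 21, z, t, 14), (26, 21, z, t, 17), (26, 21, z, t, 18), (26, 21, z, t, 26), (26, 34, b, n, 14), (26, 34, b, n, 17), (26, 34, b, n, 18), (26, 34, b, n, 26), (26, 35, w, p, 14), (26, 35, w, p, 17), (26, 35, w, p, 18), (26, 35, w, p, 26), (7, 19, d, c, 1), (7, 19, d, c, 23), (7, 19, d, c, 30), (7, 19, d, c, 40), (7, 21, d, y, 1), (7, 21, d, y, 23), (7, 21, d, y, 30), (7, 21, d, y, 40), (7, 21, u, s, 1), (7, 21, u, s, 23), (7, 21, u, s, 30), (7, 21, u, s, 40), (7, 22, d, v, 1), (7, 22, d, v, 23), (7, 22, d, v, 30), (7, 22, d, v, 40), (7, 8, c, c, 1), (7, 8, c, c, 23), (7, 8, c, c, 30), (7, 8, c, c, 40)}
Natural join on D: {(26, 12, w, n, 14, 32, p), (26, 12, w, n, 17, 32, p), (26, 12, w, n, 18, 32, p), (26, 12, w, n, 26, 32, p), (26, 21, z, t, 14, 32, p), (26, 21, z, t, 17, 32, p), (26, 21, z, t, 18, 32, p), (26, 21, z, t, 26, 32, p), (26, 34, b, n, 14, 32, p), (26, 34, b, n, 17, 32, p), (26, 34, b, n, 18, 32, p), (26, 34, b, n, 26, 32, p), (26, 35, w, p, 14, 32, p), (26, 35, w, p, 17, 32, p), (26, 35, w, p, 18, 32, p), (26, 35, w, p, 26, 32, p), (7, 19, d, c, 1, 18, c), (7, 19, d, c, 1, 7, t), (7, 19, d, c, 23, 18, c), (7, 19, d, c, 23, 7, t), (7, 19, d, c, 30, 18, c), (7, 19, d, c, 30, 7, t), (7, 19, d, c, 40, 18, c), (7, 19, d, c, 40, 7, t), (7, 21, d, y, 1, 18, c), (7, 21, d, y, 1, 7, t), (7, 21, d, y, 23, 18, c), (7, 21, d, y, 23, 7, t), (7, 21, d, y, 30, 18, c), (7, 21, d, y, 30, 7, t), (7, 21, d, y, 40, 18, c), (7, 21, d, y, 40, 7, t), (7, 21, u, s, 1, 18, c), (7, 21, u, s, 1, 7, t), (7, 21, u, s, 23, 18, c), (7, 21, u, s, 23, 7, t), (7, 21, u, s, 30, 18, c), (7, 21, u, s, 30, 7, t), (7, 21, u, s, 40, 18, c), (7, 21, u, s, 40, 7, t), (7, 22, d, v, 1, 18, c), (7, 22, d, v, 1, 7, t), (7, 22, d, v, 23, 18, c), (7, 22, d, v, 23, 7, t), (7, 22, d, v, 30, 18, c), (7, 22, d, v, 30, 7, t), (7, 22, d, v, 40, 18, c), (7, 22, d, v, 40, 7, t), (7, 8, c, c, 1, 18, c), (7, 8, c, c, 1, 7, t), (7, 8, c, c, 23, 18, c), (7, 8, c, c, 23, 7, t), (7, 8, c, c, 30, 18, c), (7, 8, c, c, 30, 7, t), (7, 8, c, c, 40, 18, c), (7, 8, c, c, 40, 7, t)}
Apply σ_{A ≤ 7 ∧ E < 34}; surviving tuples: {(7, 19, d, c, 1, 7, t), (7, 19, d, c, 23, 7, t), (7, 19, d, c, 30, 7, t), (7, 19, d, c, 40, 7, t), (7, 21, d, y, 1, 7, t), (7, 21, d, y, 23, 7, t), (7, 21, d, y, 30, 7, t), (7, 21, d, y, 40, 7, t), (7, 21, u, s, 1, 7, t), (7, 21, u, s, 23, 7, t), (7, 21, u, s, 30, 7, t), (7, 21, u, s, 40, 7, t), (7, 22, d, v, 1, 7, t), (7, 22, d, v, 23, 7, t), (7, 22, d, v, 30, 7, t), (7, 22, d, v, 40, 7, t), (7, 8, c, c, 1, 7, t), (7, 8, c, c, 23, 7, t), (7, 8, c, c, 30, 7, t), (7, 8, c, c, 40, 7, t)}
Keep only column(s) D, C (16 duplicate(s) eliminated): {(7, 1), (7, 23), (7, 30), (7, 40)}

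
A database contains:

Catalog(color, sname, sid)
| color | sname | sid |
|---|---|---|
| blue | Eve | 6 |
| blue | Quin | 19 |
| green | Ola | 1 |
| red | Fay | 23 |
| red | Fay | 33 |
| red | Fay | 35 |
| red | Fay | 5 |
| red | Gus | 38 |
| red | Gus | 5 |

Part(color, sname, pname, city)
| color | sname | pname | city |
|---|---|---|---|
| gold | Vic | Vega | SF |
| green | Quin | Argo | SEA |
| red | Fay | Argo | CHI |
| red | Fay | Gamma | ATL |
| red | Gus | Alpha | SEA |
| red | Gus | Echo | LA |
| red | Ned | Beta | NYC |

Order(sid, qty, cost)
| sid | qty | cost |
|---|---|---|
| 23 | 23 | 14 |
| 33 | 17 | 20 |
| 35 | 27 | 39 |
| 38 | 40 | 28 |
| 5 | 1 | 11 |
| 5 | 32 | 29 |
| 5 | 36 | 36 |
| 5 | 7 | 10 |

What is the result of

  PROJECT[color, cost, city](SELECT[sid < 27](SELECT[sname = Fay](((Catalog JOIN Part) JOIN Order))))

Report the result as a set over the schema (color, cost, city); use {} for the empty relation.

Catalog ⋈ Part (natural join on color, sname): {(red, Fay, 23, Argo, CHI), (red, Fay, 23, Gamma, ATL), (red, Fay, 33, Argo, CHI), (red, Fay, 33, Gamma, ATL), (red, Fay, 35, Argo, CHI), (red, Fay, 35, Gamma, ATL), (red, Fay, 5, Argo, CHI), (red, Fay, 5, Gamma, ATL), (red, Gus, 38, Alpha, SEA), (red, Gus, 38, Echo, LA), (red, Gus, 5, Alpha, SEA), (red, Gus, 5, Echo, LA)}
(Catalog JOIN Part) ⋈ Order (natural join on sid): {(red, Fay, 23, Argo, CHI, 23, 14), (red, Fay, 23, Gamma, ATL, 23, 14), (red, Fay, 33, Argo, CHI, 17, 20), (red, Fay, 33, Gamma, ATL, 17, 20), (red, Fay, 35, Argo, CHI, 27, 39), (red, Fay, 35, Gamma, ATL, 27, 39), (red, Fay, 5, Argo, CHI, 1, 11), (red, Fay, 5, Argo, CHI, 32, 29), (red, Fay, 5, Argo, CHI, 36, 36), (red, Fay, 5, Argo, CHI, 7, 10), (red, Fay, 5, Gamma, ATL, 1, 11), (red, Fay, 5, Gamma, ATL, 32, 29), (red, Fay, 5, Gamma, ATL, 36, 36), (red, Fay, 5, Gamma, ATL, 7, 10), (red, Gus, 38, Alpha, SEA, 40, 28), (red, Gus, 38, Echo, LA, 40, 28), (red, Gus, 5, Alpha, SEA, 1, 11), (red, Gus, 5, Alpha, SEA, 32, 29), (red, Gus, 5, Alpha, SEA, 36, 36), (red, Gus, 5, Alpha, SEA, 7, 10), (red, Gus, 5, Echo, LA, 1, 11), (red, Gus, 5, Echo, LA, 32, 29), (red, Gus, 5, Echo, LA, 36, 36), (red, Gus, 5, Echo, LA, 7, 10)}
σ[sname = Fay]: keep tuples satisfying sname = Fay → {(red, Fay, 23, Argo, CHI, 23, 14), (red, Fay, 23, Gamma, ATL, 23, 14), (red, Fay, 33, Argo, CHI, 17, 20), (red, Fay, 33, Gamma, ATL, 17, 20), (red, Fay, 35, Argo, CHI, 27, 39), (red, Fay, 35, Gamma, ATL, 27, 39), (red, Fay, 5, Argo, CHI, 1, 11), (red, Fay, 5, Argo, CHI, 32, 29), (red, Fay, 5, Argo, CHI, 36, 36), (red, Fay, 5, Argo, CHI, 7, 10), (red, Fay, 5, Gamma, ATL, 1, 11), (red, Fay, 5, Gamma, ATL, 32, 29), (red, Fay, 5, Gamma, ATL, 36, 36), (red, Fay, 5, Gamma, ATL, 7, 10)}
σ[sid < 27]: keep tuples satisfying sid < 27 → {(red, Fay, 23, Argo, CHI, 23, 14), (red, Fay, 23, Gamma, ATL, 23, 14), (red, Fay, 5, Argo, CHI, 1, 11), (red, Fay, 5, Argo, CHI, 32, 29), (red, Fay, 5, Argo, CHI, 36, 36), (red, Fay, 5, Argo, CHI, 7, 10), (red, Fay, 5, Gamma, ATL, 1, 11), (red, Fay, 5, Gamma, ATL, 32, 29), (red, Fay, 5, Gamma, ATL, 36, 36), (red, Fay, 5, Gamma, ATL, 7, 10)}
Keep only column(s) color, cost, city: {(red, 10, ATL), (red, 10, CHI), (red, 11, ATL), (red, 11, CHI), (red, 14, ATL), (red, 14, CHI), (red, 29, ATL), (red, 29, CHI), (red, 36, ATL), (red, 36, CHI)}

{(red, 10, ATL), (red, 10, CHI), (red, 11, ATL), (red, 11, CHI), (red, 14, ATL), (red, 14, CHI), (red, 29, ATL), (red, 29, CHI), (red, 36, ATL), (red, 36, CHI)}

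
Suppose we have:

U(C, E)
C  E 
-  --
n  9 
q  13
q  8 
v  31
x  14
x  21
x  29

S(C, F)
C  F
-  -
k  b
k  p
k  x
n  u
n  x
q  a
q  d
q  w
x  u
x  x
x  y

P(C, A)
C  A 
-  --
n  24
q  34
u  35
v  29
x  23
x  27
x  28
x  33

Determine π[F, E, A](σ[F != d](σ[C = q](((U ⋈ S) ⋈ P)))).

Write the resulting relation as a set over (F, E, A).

Natural join on C: {(n, 9, u), (n, 9, x), (q, 13, a), (q, 13, d), (q, 13, w), (q, 8, a), (q, 8, d), (q, 8, w), (x, 14, u), (x, 14, x), (x, 14, y), (x, 21, u), (x, 21, x), (x, 21, y), (x, 29, u), (x, 29, x), (x, 29, y)}
Natural join on C: {(n, 9, u, 24), (n, 9, x, 24), (q, 13, a, 34), (q, 13, d, 34), (q, 13, w, 34), (q, 8, a, 34), (q, 8, d, 34), (q, 8, w, 34), (x, 14, u, 23), (x, 14, u, 27), (x, 14, u, 28), (x, 14, u, 33), (x, 14, x, 23), (x, 14, x, 27), (x, 14, x, 28), (x, 14, x, 33), (x, 14, y, 23), (x, 14, y, 27), (x, 14, y, 28), (x, 14, y, 33), (x, 21, u, 23), (x, 21, u, 27), (x, 21, u, 28), (x, 21, u, 33), (x, 21, x, 23), (x, 21, x, 27), (x, 21, x, 28), (x, 21, x, 33), (x, 21, y, 23), (x, 21, y, 27), (x, 21, y, 28), (x, 21, y, 33), (x, 29, u, 23), (x, 29, u, 27), (x, 29, u, 28), (x, 29, u, 33), (x, 29, x, 23), (x, 29, x, 27), (x, 29, x, 28), (x, 29, x, 33), (x, 29, y, 23), (x, 29, y, 27), (x, 29, y, 28), (x, 29, y, 33)}
σ[C = q]: keep tuples satisfying C = q → {(q, 13, a, 34), (q, 13, d, 34), (q, 13, w, 34), (q, 8, a, 34), (q, 8, d, 34), (q, 8, w, 34)}
σ[F != d]: keep tuples satisfying F != d → {(q, 13, a, 34), (q, 13, w, 34), (q, 8, a, 34), (q, 8, w, 34)}
π_{F, E, A} gives {(a, 13, 34), (a, 8, 34), (w, 13, 34), (w, 8, 34)}.

{(a, 13, 34), (a, 8, 34), (w, 13, 34), (w, 8, 34)}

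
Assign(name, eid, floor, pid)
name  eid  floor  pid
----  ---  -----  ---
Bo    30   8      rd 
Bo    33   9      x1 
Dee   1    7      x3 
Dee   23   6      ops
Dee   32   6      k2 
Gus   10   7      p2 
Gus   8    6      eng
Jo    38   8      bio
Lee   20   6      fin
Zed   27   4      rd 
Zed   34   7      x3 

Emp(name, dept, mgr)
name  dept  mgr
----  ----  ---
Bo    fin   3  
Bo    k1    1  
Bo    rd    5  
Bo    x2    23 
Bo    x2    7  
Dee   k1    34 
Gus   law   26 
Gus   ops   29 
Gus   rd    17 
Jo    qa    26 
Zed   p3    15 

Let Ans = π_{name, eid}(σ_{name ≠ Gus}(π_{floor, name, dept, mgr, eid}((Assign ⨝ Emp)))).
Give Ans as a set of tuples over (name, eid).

{(Bo, 30), (Bo, 33), (Dee, 1), (Dee, 23), (Dee, 32), (Jo, 38), (Zed, 27), (Zed, 34)}

Natural join on name: {(Bo, 30, 8, rd, fin, 3), (Bo, 30, 8, rd, k1, 1), (Bo, 30, 8, rd, rd, 5), (Bo, 30, 8, rd, x2, 23), (Bo, 30, 8, rd, x2, 7), (Bo, 33, 9, x1, fin, 3), (Bo, 33, 9, x1, k1, 1), (Bo, 33, 9, x1, rd, 5), (Bo, 33, 9, x1, x2, 23), (Bo, 33, 9, x1, x2, 7), (Dee, 1, 7, x3, k1, 34), (Dee, 23, 6, ops, k1, 34), (Dee, 32, 6, k2, k1, 34), (Gus, 10, 7, p2, law, 26), (Gus, 10, 7, p2, ops, 29), (Gus, 10, 7, p2, rd, 17), (Gus, 8, 6, eng, law, 26), (Gus, 8, 6, eng, ops, 29), (Gus, 8, 6, eng, rd, 17), (Jo, 38, 8, bio, qa, 26), (Zed, 27, 4, rd, p3, 15), (Zed, 34, 7, x3, p3, 15)}
Keep only column(s) floor, name, dept, mgr, eid: {(4, Zed, p3, 15, 27), (6, Dee, k1, 34, 23), (6, Dee, k1, 34, 32), (6, Gus, law, 26, 8), (6, Gus, ops, 29, 8), (6, Gus, rd, 17, 8), (7, Dee, k1, 34, 1), (7, Gus, law, 26, 10), (7, Gus, ops, 29, 10), (7, Gus, rd, 17, 10), (7, Zed, p3, 15, 34), (8, Bo, fin, 3, 30), (8, Bo, k1, 1, 30), (8, Bo, rd, 5, 30), (8, Bo, x2, 23, 30), (8, Bo, x2, 7, 30), (8, Jo, qa, 26, 38), (9, Bo, fin, 3, 33), (9, Bo, k1, 1, 33), (9, Bo, rd, 5, 33), (9, Bo, x2, 23, 33), (9, Bo, x2, 7, 33)}
σ[name ≠ Gus]: keep tuples satisfying name ≠ Gus → {(4, Zed, p3, 15, 27), (6, Dee, k1, 34, 23), (6, Dee, k1, 34, 32), (7, Dee, k1, 34, 1), (7, Zed, p3, 15, 34), (8, Bo, fin, 3, 30), (8, Bo, k1, 1, 30), (8, Bo, rd, 5, 30), (8, Bo, x2, 23, 30), (8, Bo, x2, 7, 30), (8, Jo, qa, 26, 38), (9, Bo, fin, 3, 33), (9, Bo, k1, 1, 33), (9, Bo, rd, 5, 33), (9, Bo, x2, 23, 33), (9, Bo, x2, 7, 33)}
Keep only column(s) name, eid (8 duplicate(s) eliminated): {(Bo, 30), (Bo, 33), (Dee, 1), (Dee, 23), (Dee, 32), (Jo, 38), (Zed, 27), (Zed, 34)}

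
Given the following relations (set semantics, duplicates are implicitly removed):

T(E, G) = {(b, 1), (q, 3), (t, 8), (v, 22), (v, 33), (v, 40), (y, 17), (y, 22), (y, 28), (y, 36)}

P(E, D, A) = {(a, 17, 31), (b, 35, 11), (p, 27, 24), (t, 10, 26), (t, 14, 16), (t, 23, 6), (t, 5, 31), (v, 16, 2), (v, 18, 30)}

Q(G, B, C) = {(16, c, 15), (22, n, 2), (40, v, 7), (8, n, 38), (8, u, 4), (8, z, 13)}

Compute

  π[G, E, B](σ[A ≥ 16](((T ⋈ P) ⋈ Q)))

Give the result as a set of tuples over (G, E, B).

Joining T and P on E yields {(b, 1, 35, 11), (t, 8, 10, 26), (t, 8, 14, 16), (t, 8, 23, 6), (t, 8, 5, 31), (v, 22, 16, 2), (v, 22, 18, 30), (v, 33, 16, 2), (v, 33, 18, 30), (v, 40, 16, 2), (v, 40, 18, 30)}.
Joining (T ⋈ P) and Q on G yields {(t, 8, 10, 26, n, 38), (t, 8, 10, 26, u, 4), (t, 8, 10, 26, z, 13), (t, 8, 14, 16, n, 38), (t, 8, 14, 16, u, 4), (t, 8, 14, 16, z, 13), (t, 8, 23, 6, n, 38), (t, 8, 23, 6, u, 4), (t, 8, 23, 6, z, 13), (t, 8, 5, 31, n, 38), (t, 8, 5, 31, u, 4), (t, 8, 5, 31, z, 13), (v, 22, 16, 2, n, 2), (v, 22, 18, 30, n, 2), (v, 40, 16, 2, v, 7), (v, 40, 18, 30, v, 7)}.
Filtering on A ≥ 16 leaves {(t, 8, 10, 26, n, 38), (t, 8, 10, 26, u, 4), (t, 8, 10, 26, z, 13), (t, 8, 14, 16, n, 38), (t, 8, 14, 16, u, 4), (t, 8, 14, 16, z, 13), (t, 8, 5, 31, n, 38), (t, 8, 5, 31, u, 4), (t, 8, 5, 31, z, 13), (v, 22, 18, 30, n, 2), (v, 40, 18, 30, v, 7)}.
π[G, E, B]: project onto (G, E, B) (6 duplicate(s) eliminated) → {(22, v, n), (40, v, v), (8, t, n), (8, t, u), (8, t, z)}

{(22, v, n), (40, v, v), (8, t, n), (8, t, u), (8, t, z)}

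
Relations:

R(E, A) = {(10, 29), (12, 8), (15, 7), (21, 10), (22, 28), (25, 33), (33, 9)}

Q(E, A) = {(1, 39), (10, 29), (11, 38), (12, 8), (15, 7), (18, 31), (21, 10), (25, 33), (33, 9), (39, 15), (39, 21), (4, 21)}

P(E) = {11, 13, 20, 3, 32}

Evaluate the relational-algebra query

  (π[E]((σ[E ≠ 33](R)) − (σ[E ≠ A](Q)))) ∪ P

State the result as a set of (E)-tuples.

{11, 13, 20, 22, 3, 32}

Apply σ_{E ≠ 33}; surviving tuples: {(10, 29), (12, 8), (15, 7), (21, 10), (22, 28), (25, 33)}
Apply σ_{E ≠ A}; surviving tuples: {(1, 39), (10, 29), (11, 38), (12, 8), (15, 7), (18, 31), (21, 10), (25, 33), (33, 9), (39, 15), (39, 21), (4, 21)}
Difference: {(10, 29), (12, 8), (15, 7), (21, 10), (22, 28), (25, 33)} with {(1, 39), (10, 29), (11, 38), (12, 8), (15, 7), (18, 31), (21, 10), (25, 33), (33, 9), (39, 15), (39, 21), (4, 21)} → {(22, 28)}
Projecting to E: {22}
Union: {22} with {11, 13, 20, 3, 32} → {11, 13, 20, 22, 3, 32}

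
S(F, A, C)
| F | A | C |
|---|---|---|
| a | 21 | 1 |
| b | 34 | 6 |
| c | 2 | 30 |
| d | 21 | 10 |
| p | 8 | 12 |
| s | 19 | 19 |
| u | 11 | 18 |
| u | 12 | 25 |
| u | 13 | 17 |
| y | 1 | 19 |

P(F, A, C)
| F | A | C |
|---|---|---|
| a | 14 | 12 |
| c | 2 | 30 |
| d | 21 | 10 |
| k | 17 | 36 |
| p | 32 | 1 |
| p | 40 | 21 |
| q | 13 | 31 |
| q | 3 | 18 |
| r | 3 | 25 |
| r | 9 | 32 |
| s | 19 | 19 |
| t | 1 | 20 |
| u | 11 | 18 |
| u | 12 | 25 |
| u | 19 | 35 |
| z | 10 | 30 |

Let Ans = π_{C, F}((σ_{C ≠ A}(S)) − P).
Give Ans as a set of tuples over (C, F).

Filtering on C ≠ A leaves {(a, 21, 1), (b, 34, 6), (c, 2, 30), (d, 21, 10), (p, 8, 12), (u, 11, 18), (u, 12, 25), (u, 13, 17), (y, 1, 19)}.
Difference: {(a, 21, 1), (b, 34, 6), (c, 2, 30), (d, 21, 10), (p, 8, 12), (u, 11, 18), (u, 12, 25), (u, 13, 17), (y, 1, 19)} with {(a, 14, 12), (c, 2, 30), (d, 21, 10), (k, 17, 36), (p, 32, 1), (p, 40, 21), (q, 13, 31), (q, 3, 18), (r, 3, 25), (r, 9, 32), (s, 19, 19), (t, 1, 20), (u, 11, 18), (u, 12, 25), (u, 19, 35), (z, 10, 30)} → {(a, 21, 1), (b, 34, 6), (p, 8, 12), (u, 13, 17), (y, 1, 19)}
π[C, F]: project onto (C, F) → {(1, a), (12, p), (17, u), (19, y), (6, b)}

{(1, a), (12, p), (17, u), (19, y), (6, b)}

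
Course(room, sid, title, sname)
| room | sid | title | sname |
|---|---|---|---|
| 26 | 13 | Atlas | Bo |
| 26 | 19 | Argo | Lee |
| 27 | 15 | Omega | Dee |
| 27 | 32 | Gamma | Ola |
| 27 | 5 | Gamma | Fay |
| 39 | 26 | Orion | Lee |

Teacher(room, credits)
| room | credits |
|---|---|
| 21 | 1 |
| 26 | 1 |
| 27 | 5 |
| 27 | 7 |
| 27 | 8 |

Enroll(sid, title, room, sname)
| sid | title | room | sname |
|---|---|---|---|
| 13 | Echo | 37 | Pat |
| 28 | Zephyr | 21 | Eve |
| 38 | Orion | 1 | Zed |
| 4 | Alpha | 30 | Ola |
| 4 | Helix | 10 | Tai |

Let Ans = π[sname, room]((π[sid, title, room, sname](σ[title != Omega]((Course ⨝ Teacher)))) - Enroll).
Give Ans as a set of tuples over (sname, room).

Joining Course and Teacher on room yields {(26, 13, Atlas, Bo, 1), (26, 19, Argo, Lee, 1), (27, 15, Omega, Dee, 5), (27, 15, Omega, Dee, 7), (27, 15, Omega, Dee, 8), (27, 32, Gamma, Ola, 5), (27, 32, Gamma, Ola, 7), (27, 32, Gamma, Ola, 8), (27, 5, Gamma, Fay, 5), (27, 5, Gamma, Fay, 7), (27, 5, Gamma, Fay, 8)}.
Filtering on title != Omega leaves {(26, 13, Atlas, Bo, 1), (26, 19, Argo, Lee, 1), (27, 32, Gamma, Ola, 5), (27, 32, Gamma, Ola, 7), (27, 32, Gamma, Ola, 8), (27, 5, Gamma, Fay, 5), (27, 5, Gamma, Fay, 7), (27, 5, Gamma, Fay, 8)}.
π_{sid, title, room, sname} gives {(13, Atlas, 26, Bo), (19, Argo, 26, Lee), (32, Gamma, 27, Ola), (5, Gamma, 27, Fay)} (4 duplicate(s) eliminated).
Set difference of the two operands is {(13, Atlas, 26, Bo), (19, Argo, 26, Lee), (32, Gamma, 27, Ola), (5, Gamma, 27, Fay)}.
π_{sname, room} gives {(Bo, 26), (Fay, 27), (Lee, 26), (Ola, 27)}.

{(Bo, 26), (Fay, 27), (Lee, 26), (Ola, 27)}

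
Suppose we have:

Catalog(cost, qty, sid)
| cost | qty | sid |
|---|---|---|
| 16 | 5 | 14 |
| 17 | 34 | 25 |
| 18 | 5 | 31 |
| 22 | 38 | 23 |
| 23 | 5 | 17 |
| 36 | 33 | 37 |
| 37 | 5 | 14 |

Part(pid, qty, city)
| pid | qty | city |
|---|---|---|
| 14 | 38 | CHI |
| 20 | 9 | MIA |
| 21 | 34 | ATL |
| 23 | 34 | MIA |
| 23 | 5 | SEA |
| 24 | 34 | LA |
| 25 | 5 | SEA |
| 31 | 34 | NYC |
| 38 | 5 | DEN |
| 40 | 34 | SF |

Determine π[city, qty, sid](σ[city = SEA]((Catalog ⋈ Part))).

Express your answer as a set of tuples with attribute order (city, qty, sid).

{(SEA, 5, 14), (SEA, 5, 17), (SEA, 5, 31)}

Joining Catalog and Part on qty yields {(16, 5, 14, 23, SEA), (16, 5, 14, 25, SEA), (16, 5, 14, 38, DEN), (17, 34, 25, 21, ATL), (17, 34, 25, 23, MIA), (17, 34, 25, 24, LA), (17, 34, 25, 31, NYC), (17, 34, 25, 40, SF), (18, 5, 31, 23, SEA), (18, 5, 31, 25, SEA), (18, 5, 31, 38, DEN), (22, 38, 23, 14, CHI), (23, 5, 17, 23, SEA), (23, 5, 17, 25, SEA), (23, 5, 17, 38, DEN), (37, 5, 14, 23, SEA), (37, 5, 14, 25, SEA), (37, 5, 14, 38, DEN)}.
Selection city = SEA: {(16, 5, 14, 23, SEA), (16, 5, 14, 25, SEA), (18, 5, 31, 23, SEA), (18, 5, 31, 25, SEA), (23, 5, 17, 23, SEA), (23, 5, 17, 25, SEA), (37, 5, 14, 23, SEA), (37, 5, 14, 25, SEA)}
Keep only column(s) city, qty, sid (5 duplicate(s) eliminated): {(SEA, 5, 14), (SEA, 5, 17), (SEA, 5, 31)}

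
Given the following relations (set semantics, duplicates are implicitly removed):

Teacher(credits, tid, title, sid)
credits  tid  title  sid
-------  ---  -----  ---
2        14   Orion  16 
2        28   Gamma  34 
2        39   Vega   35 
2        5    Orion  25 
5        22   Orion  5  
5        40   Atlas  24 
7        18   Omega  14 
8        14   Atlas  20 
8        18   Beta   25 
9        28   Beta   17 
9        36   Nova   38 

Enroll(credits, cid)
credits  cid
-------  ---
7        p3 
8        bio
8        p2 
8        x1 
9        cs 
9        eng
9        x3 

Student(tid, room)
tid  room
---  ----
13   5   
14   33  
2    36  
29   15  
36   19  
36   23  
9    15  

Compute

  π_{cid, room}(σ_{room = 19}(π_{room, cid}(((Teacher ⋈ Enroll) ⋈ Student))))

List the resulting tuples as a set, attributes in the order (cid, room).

{(cs, 19), (eng, 19), (x3, 19)}

Natural join on credits: {(7, 18, Omega, 14, p3), (8, 14, Atlas, 20, bio), (8, 14, Atlas, 20, p2), (8, 14, Atlas, 20, x1), (8, 18, Beta, 25, bio), (8, 18, Beta, 25, p2), (8, 18, Beta, 25, x1), (9, 28, Beta, 17, cs), (9, 28, Beta, 17, eng), (9, 28, Beta, 17, x3), (9, 36, Nova, 38, cs), (9, 36, Nova, 38, eng), (9, 36, Nova, 38, x3)}
Natural join on tid: {(8, 14, Atlas, 20, bio, 33), (8, 14, Atlas, 20, p2, 33), (8, 14, Atlas, 20, x1, 33), (9, 36, Nova, 38, cs, 19), (9, 36, Nova, 38, cs, 23), (9, 36, Nova, 38, eng, 19), (9, 36, Nova, 38, eng, 23), (9, 36, Nova, 38, x3, 19), (9, 36, Nova, 38, x3, 23)}
Projecting to room, cid: {(19, cs), (19, eng), (19, x3), (23, cs), (23, eng), (23, x3), (33, bio), (33, p2), (33, x1)}
Apply σ_{room = 19}; surviving tuples: {(19, cs), (19, eng), (19, x3)}
Projecting to cid, room: {(cs, 19), (eng, 19), (x3, 19)}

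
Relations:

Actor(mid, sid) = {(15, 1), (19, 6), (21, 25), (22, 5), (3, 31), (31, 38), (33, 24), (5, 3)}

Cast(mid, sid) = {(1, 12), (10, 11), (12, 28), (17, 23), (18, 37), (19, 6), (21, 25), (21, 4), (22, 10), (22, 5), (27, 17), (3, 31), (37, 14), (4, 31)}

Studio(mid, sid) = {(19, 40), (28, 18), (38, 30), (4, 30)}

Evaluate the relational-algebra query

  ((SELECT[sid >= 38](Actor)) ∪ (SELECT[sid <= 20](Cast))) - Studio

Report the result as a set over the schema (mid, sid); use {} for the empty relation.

{(1, 12), (10, 11), (19, 6), (21, 4), (22, 10), (22, 5), (27, 17), (31, 38), (37, 14)}

Filtering on sid >= 38 leaves {(31, 38)}.
Filtering on sid <= 20 leaves {(1, 12), (10, 11), (19, 6), (21, 4), (22, 10), (22, 5), (27, 17), (37, 14)}.
Union: {(31, 38)} with {(1, 12), (10, 11), (19, 6), (21, 4), (22, 10), (22, 5), (27, 17), (37, 14)} → {(1, 12), (10, 11), (19, 6), (21, 4), (22, 10), (22, 5), (27, 17), (31, 38), (37, 14)}
Difference: {(1, 12), (10, 11), (19, 6), (21, 4), (22, 10), (22, 5), (27, 17), (31, 38), (37, 14)} with {(19, 40), (28, 18), (38, 30), (4, 30)} → {(1, 12), (10, 11), (19, 6), (21, 4), (22, 10), (22, 5), (27, 17), (31, 38), (37, 14)}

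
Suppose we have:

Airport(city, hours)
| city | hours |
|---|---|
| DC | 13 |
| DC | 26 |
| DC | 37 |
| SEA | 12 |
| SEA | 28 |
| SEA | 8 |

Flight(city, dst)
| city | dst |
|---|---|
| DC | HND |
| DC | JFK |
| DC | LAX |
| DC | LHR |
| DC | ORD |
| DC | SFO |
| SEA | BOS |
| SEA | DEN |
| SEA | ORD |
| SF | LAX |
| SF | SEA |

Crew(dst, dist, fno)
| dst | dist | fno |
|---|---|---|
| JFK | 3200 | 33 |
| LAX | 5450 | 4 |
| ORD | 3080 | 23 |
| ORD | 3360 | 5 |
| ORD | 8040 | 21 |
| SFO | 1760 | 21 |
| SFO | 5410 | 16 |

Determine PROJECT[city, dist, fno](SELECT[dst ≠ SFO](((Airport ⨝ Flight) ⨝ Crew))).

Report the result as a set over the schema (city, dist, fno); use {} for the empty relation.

{(DC, 3080, 23), (DC, 3200, 33), (DC, 3360, 5), (DC, 5450, 4), (DC, 8040, 21), (SEA, 3080, 23), (SEA, 3360, 5), (SEA, 8040, 21)}

Joining Airport and Flight on city yields {(DC, 13, HND), (DC, 13, JFK), (DC, 13, LAX), (DC, 13, LHR), (DC, 13, ORD), (DC, 13, SFO), (DC, 26, HND), (DC, 26, JFK), (DC, 26, LAX), (DC, 26, LHR), (DC, 26, ORD), (DC, 26, SFO), (DC, 37, HND), (DC, 37, JFK), (DC, 37, LAX), (DC, 37, LHR), (DC, 37, ORD), (DC, 37, SFO), (SEA, 12, BOS), (SEA, 12, DEN), (SEA, 12, ORD), (SEA, 28, BOS), (SEA, 28, DEN), (SEA, 28, ORD), (SEA, 8, BOS), (SEA, 8, DEN), (SEA, 8, ORD)}.
Joining (Airport ⨝ Flight) and Crew on dst yields {(DC, 13, JFK, 3200, 33), (DC, 13, LAX, 5450, 4), (DC, 13, ORD, 3080, 23), (DC, 13, ORD, 3360, 5), (DC, 13, ORD, 8040, 21), (DC, 13, SFO, 1760, 21), (DC, 13, SFO, 5410, 16), (DC, 26, JFK, 3200, 33), (DC, 26, LAX, 5450, 4), (DC, 26, ORD, 3080, 23), (DC, 26, ORD, 3360, 5), (DC, 26, ORD, 8040, 21), (DC, 26, SFO, 1760, 21), (DC, 26, SFO, 5410, 16), (DC, 37, JFK, 3200, 33), (DC, 37, LAX, 5450, 4), (DC, 37, ORD, 3080, 23), (DC, 37, ORD, 3360, 5), (DC, 37, ORD, 8040, 21), (DC, 37, SFO, 1760, 21), (DC, 37, SFO, 5410, 16), (SEA, 12, ORD, 3080, 23), (SEA, 12, ORD, 3360, 5), (SEA, 12, ORD, 8040, 21), (SEA, 28, ORD, 3080, 23), (SEA, 28, ORD, 3360, 5), (SEA, 28, ORD, 8040, 21), (SEA, 8, ORD, 3080, 23), (SEA, 8, ORD, 3360, 5), (SEA, 8, ORD, 8040, 21)}.
Filtering on dst ≠ SFO leaves {(DC, 13, JFK, 3200, 33), (DC, 13, LAX, 5450, 4), (DC, 13, ORD, 3080, 23), (DC, 13, ORD, 3360, 5), (DC, 13, ORD, 8040, 21), (DC, 26, JFK, 3200, 33), (DC, 26, LAX, 5450, 4), (DC, 26, ORD, 3080, 23), (DC, 26, ORD, 3360, 5), (DC, 26, ORD, 8040, 21), (DC, 37, JFK, 3200, 33), (DC, 37, LAX, 5450, 4), (DC, 37, ORD, 3080, 23), (DC, 37, ORD, 3360, 5), (DC, 37, ORD, 8040, 21), (SEA, 12, ORD, 3080, 23), (SEA, 12, ORD, 3360, 5), (SEA, 12, ORD, 8040, 21), (SEA, 28, ORD, 3080, 23), (SEA, 28, ORD, 3360, 5), (SEA, 28, ORD, 8040, 21), (SEA, 8, ORD, 3080, 23), (SEA, 8, ORD, 3360, 5), (SEA, 8, ORD, 8040, 21)}.
π_{city, dist, fno} gives {(DC, 3080, 23), (DC, 3200, 33), (DC, 3360, 5), (DC, 5450, 4), (DC, 8040, 21), (SEA, 3080, 23), (SEA, 3360, 5), (SEA, 8040, 21)} (16 duplicate(s) eliminated).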